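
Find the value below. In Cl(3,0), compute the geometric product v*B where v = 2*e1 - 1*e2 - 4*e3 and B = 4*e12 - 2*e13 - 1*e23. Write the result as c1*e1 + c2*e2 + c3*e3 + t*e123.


vB has grade-1 (vector) and grade-3 (trivector) parts: vB = (v _| B) + (v ^ B).
Vector part <vB>_1:
  e1: -v2*b12 - v3*b13 = -(-1)*(4) - (-4)*(-2) = -4
  e2: v1*b12 - v3*b23 = (2)*(4) - (-4)*(-1) = 4
  e3: v1*b13 + v2*b23 = (2)*(-2) + (-1)*(-1) = -3
Trivector part <vB>_3:
  e123: v1*b23 - v2*b13 + v3*b12 = (2)*(-1) - (-1)*(-2) + (-4)*(4) = -20
vB = -4*e1 + 4*e2 - 3*e3 - 20*e123


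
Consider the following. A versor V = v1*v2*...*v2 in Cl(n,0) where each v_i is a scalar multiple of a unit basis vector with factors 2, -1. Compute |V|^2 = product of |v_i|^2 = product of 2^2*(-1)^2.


Each vector v_i has |v_i|^2 = s_i^2
Squared scales: 2^2 = 4, (-1)^2 = 1
|V|^2 = 4 * 1
= 4


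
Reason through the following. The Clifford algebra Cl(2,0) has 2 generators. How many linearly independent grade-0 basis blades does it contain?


Number of grade-k basis blades in Cl(p,q) with n = p + q is C(n, k).
n = 2 + 0 = 2
C(2, 0) = 2! / (0! * 2!)
= 2 / (1 * 2)
= 1


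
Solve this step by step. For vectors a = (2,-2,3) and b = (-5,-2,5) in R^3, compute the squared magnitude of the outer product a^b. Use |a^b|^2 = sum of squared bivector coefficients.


a wedge b = (a1*b2 - a2*b1)*e12 + (a1*b3 - a3*b1)*e13 + (a2*b3 - a3*b2)*e23
e12 coeff: 2*(-2) - (-2)*(-5) = -4 - 10 = -14
e13 coeff: 2*5 - 3*(-5) = 10 - (-15) = 25
e23 coeff: (-2)*5 - 3*(-2) = -10 - (-6) = -4
|a wedge b|^2 = (-14)^2 + 25^2 + (-4)^2
= 196 + 625 + 16
= 837


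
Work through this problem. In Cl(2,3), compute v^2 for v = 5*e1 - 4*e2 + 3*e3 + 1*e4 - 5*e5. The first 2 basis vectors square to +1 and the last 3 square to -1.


v^2 = sum of c_i^2 * e_i^2
Positive signature terms (e_i^2 = +1): 5^2 + (-4)^2 = 41
Negative signature terms (e_j^2 = -1): 3^2 + 1^2 + (-5)^2 = 35
v^2 = 41 - 35 = 6


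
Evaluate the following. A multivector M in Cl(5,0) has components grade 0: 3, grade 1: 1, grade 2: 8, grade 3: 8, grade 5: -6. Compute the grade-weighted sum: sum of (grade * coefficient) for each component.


Grade-weighted sum = sum of grade_k * coefficient_k
0*3 = 0
1*1 = 1
2*8 = 16
3*8 = 24
5*(-6) = -30
Total = 0 + 1 + 16 + 24 + (-30) = 11


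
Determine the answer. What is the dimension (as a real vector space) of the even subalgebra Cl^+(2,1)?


Even subalgebra dimension = 2^(n-1)
n = 2 + 1 = 3
2^(3 - 1) = 2^2 = 4
Verification: sum of C(3,k) for even k = 1 + 3 = 4
Result = 4


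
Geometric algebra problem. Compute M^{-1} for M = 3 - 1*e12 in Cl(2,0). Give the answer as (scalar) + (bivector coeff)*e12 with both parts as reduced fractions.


M = 3 - 1*e12, where e12^2 = -1.
Since M commutes with its reverse ~M = a - b*e12, M * ~M = a^2 - b^2*e12^2 = a^2 + b^2.
So M^{-1} = ~M / (a^2 + b^2) = (a - b*e12)/(a^2 + b^2).
a^2 + b^2 = 9 + 1 = 10
Scalar part = 3/10 = 3/10
Bivector coeff = 1/10 = 1/10
M^{-1} = 3/10 + 1/10*e12


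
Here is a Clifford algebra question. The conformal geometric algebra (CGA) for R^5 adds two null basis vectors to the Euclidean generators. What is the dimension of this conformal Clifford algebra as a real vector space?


The conformal model of R^5 uses Cl(6,1): the 5 Euclidean generators plus two extra orthogonal generators e+ (e+^2 = +1) and e- (e-^2 = -1), from which the null vectors e0, einf are built.
Number of generators m = 5 + 2 = 7.
dim Cl(p,q) = 2^m = 2^7 = 128


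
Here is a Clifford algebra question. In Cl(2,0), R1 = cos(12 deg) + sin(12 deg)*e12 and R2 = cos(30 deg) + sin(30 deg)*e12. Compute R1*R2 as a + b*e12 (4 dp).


Same-plane rotors commute and their half-angles add:
R1*R2 = cos(a1 + a2) + sin(a1 + a2)*e12.
a1 + a2 = 12 + 30 = 42 deg
cos(42 deg) = 0.7431
sin(42 deg) = 0.6691
R1*R2 = 0.7431 + 0.6691*e12


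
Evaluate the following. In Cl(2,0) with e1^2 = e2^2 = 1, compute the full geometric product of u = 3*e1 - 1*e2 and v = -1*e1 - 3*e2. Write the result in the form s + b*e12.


Expand: (3*e1 - 1*e2)(-1*e1 - 3*e2)
= 3*(-1)*e1e1 + 3*(-3)*e1e2 + (-1)*(-1)*e2e1 + (-1)*(-3)*e2e2
Using e1^2 = e2^2 = 1, e2e1 = -e1e2:
Scalar part s = 3*(-1) + (-1)*(-3) = -3 + 3 = 0
Bivector part b = 3*(-3) - (-1)*(-1) = -9 - 1 = -10
uv = 0 - 10*e12


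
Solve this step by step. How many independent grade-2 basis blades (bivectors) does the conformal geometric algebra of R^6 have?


The conformal model of R^6 uses Cl(7,1) with m = 6 + 2 = 8 generators.
Number of grade-2 blades = C(m, 2) = C(8, 2)
= 8*7/2 = 28


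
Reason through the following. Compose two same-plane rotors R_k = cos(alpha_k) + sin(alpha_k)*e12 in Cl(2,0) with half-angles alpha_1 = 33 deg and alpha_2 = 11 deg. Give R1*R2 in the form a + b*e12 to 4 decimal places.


Same-plane rotors commute and their half-angles add:
R1*R2 = cos(a1 + a2) + sin(a1 + a2)*e12.
a1 + a2 = 33 + 11 = 44 deg
cos(44 deg) = 0.7193
sin(44 deg) = 0.6947
R1*R2 = 0.7193 + 0.6947*e12


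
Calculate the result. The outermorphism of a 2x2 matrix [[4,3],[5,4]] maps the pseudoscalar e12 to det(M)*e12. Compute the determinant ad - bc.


The outermorphism of a linear map f sends e1^e2 to f(e1)^f(e2).
f(e1) = 4*e1 + 5*e2
f(e2) = 3*e1 + 4*e2
f(e1) ^ f(e2) = (4*e1 + 5*e2) ^ (3*e1 + 4*e2)
= 4*4*e12 + 5*3*e21
= (16 - 15)*e12
= 1*e12
Coefficient = 1


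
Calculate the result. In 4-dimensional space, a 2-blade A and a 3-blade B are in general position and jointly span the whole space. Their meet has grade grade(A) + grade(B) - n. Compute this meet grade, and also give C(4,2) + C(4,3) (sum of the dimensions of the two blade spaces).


Meet grade = grade(A) + grade(B) - n
= 2 + 3 - 4 = 1
C(4,2) = 6
C(4,3) = 4
dim_A + dim_B = 6 + 4 = 10


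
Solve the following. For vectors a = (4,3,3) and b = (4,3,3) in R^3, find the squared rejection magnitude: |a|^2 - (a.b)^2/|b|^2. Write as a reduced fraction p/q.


|a|^2 = 4^2 + 3^2 + 3^2 = 34
|b|^2 = 4^2 + 3^2 + 3^2 = 34
a . b = 4*4 + 3*3 + 3*3 = 34
(a.b)^2 = 34^2 = 1156
|rej|^2 = 34 - 1156/34
= (1156 - 1156)/34
= 0/34
In lowest terms: 0/1


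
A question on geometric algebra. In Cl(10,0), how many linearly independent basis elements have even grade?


Even subalgebra dimension = 2^(n-1)
n = 10 + 0 = 10
2^(10 - 1) = 2^9 = 512
Verification: sum of C(10,k) for even k = 1 + 45 + 210 + 210 + 45 + 1 = 512
Result = 512


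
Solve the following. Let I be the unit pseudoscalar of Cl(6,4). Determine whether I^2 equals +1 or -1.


The pseudoscalar I = e1...e_n (product of all n generators) of Cl(p,q) satisfies I^2 = (-1)^(q + n(n-1)/2).
p = 6, q = 4, n = p + q = 10
n(n-1)/2 = 10 * 9 / 2 = 45
Exponent = q + n(n-1)/2 = 4 + 45 = 49
I^2 = (-1)^49 = -1


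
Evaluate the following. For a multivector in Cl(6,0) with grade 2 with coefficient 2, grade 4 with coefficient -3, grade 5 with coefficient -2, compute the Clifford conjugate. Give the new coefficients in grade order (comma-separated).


Clifford conjugate sign for grade k: (-1)^(k(k+1)/2)
Grade 2: (-1)^(2*3/2) = (-1)^3 = -1, coeff 2 -> -2
Grade 4: (-1)^(4*5/2) = (-1)^10 = 1, coeff -3 -> -3
Grade 5: (-1)^(5*6/2) = (-1)^15 = -1, coeff -2 -> 2
Conjugated coefficients: -2, -3, 2


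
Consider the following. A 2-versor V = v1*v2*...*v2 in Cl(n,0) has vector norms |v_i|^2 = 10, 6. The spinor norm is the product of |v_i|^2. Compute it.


Spinor norm N(V) = |v1|^2 * |v2|^2 * ... * |v2|^2
= 10 * 6
Running product: 10, 60
N(V) = 60


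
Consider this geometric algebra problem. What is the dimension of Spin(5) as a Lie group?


Spin(n) double-covers SO(n); both have Lie algebra so(n) of dimension n(n-1)/2.
n = 5
n(n-1) = 5 * 4 = 20
dim Spin(5) = 20/2 = 10


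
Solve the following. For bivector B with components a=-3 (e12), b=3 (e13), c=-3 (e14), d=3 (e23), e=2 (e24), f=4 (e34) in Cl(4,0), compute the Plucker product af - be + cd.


Plucker relation: af - be + cd
a*f = (-3)*4 = -12
b*e = 3*2 = 6
c*d = (-3)*3 = -9
af - be + cd = -12 - 6 + (-9)
= -27


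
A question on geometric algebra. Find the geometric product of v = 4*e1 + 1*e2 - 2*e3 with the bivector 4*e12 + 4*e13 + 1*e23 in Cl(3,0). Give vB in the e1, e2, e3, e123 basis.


vB has grade-1 (vector) and grade-3 (trivector) parts: vB = (v _| B) + (v ^ B).
Vector part <vB>_1:
  e1: -v2*b12 - v3*b13 = -(1)*(4) - (-2)*(4) = 4
  e2: v1*b12 - v3*b23 = (4)*(4) - (-2)*(1) = 18
  e3: v1*b13 + v2*b23 = (4)*(4) + (1)*(1) = 17
Trivector part <vB>_3:
  e123: v1*b23 - v2*b13 + v3*b12 = (4)*(1) - (1)*(4) + (-2)*(4) = -8
vB = 4*e1 + 18*e2 + 17*e3 - 8*e123


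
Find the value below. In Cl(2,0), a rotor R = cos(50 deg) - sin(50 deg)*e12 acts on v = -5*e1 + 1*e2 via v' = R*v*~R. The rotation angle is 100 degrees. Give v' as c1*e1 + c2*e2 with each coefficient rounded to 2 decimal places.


Rotor R = cos(50deg) - sin(50deg)*e12
Rotation angle theta = 2 * 50 = 100 degrees
v' = R*v*~R rotates v by theta.
cos(100deg) = -0.1736, sin(100deg) = 0.9848
v'_1 = -5*cos(100deg) - 1*sin(100deg)
= -5*(-0.1736) - 1*0.9848
= -0.12
v'_2 = -5*sin(100deg) + 1*cos(100deg)
= -5*0.9848 + 1*(-0.1736)
= -5.10
v' = -0.12*e1 - 5.10*e2


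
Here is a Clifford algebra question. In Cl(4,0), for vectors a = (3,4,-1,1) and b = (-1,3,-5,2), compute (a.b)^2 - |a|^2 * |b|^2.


a . b = 3*(-1) + 4*3 + (-1)*(-5) + 1*2
= -3 + 12 + 5 + 2 = 16
|a|^2 = 3^2 + 4^2 + (-1)^2 + 1^2 = 27
|b|^2 = (-1)^2 + 3^2 + (-5)^2 + 2^2 = 39
(a.b)^2 = 16^2 = 256
|a|^2 * |b|^2 = 27 * 39 = 1053
Result = 256 - 1053 = -797


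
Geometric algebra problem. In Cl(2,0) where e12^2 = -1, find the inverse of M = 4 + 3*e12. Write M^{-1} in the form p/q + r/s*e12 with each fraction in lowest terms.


M = 4 + 3*e12, where e12^2 = -1.
Since M commutes with its reverse ~M = a - b*e12, M * ~M = a^2 - b^2*e12^2 = a^2 + b^2.
So M^{-1} = ~M / (a^2 + b^2) = (a - b*e12)/(a^2 + b^2).
a^2 + b^2 = 16 + 9 = 25
Scalar part = 4/25 = 4/25
Bivector coeff = -3/25 = -3/25
M^{-1} = 4/25 - 3/25*e12


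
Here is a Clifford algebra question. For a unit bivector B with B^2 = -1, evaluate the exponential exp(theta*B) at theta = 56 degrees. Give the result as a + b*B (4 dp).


For a unit bivector B with B^2 = -1, the exponential series gives
e^(theta*B) = cos(theta) + sin(theta)*B (the GA analogue of Euler's formula).
theta = 56 degrees = 0.977384 rad
cos(56 deg) = 0.5592
sin(56 deg) = 0.8290
exp(theta*B) = 0.5592 + 0.8290*B


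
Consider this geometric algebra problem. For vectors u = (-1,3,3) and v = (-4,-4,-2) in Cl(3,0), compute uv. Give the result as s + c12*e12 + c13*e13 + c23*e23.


In Cl(3,0): e_i^2 = 1, e_ie_j = -e_je_i for i != j.
Scalar part = u . v = (-1)*(-4) + 3*(-4) + 3*(-2)
= 4 + (-12) + (-6) = -14
e12 coeff = (-1)*(-4) - 3*(-4) = 4 - (-12) = 16
e13 coeff = (-1)*(-2) - 3*(-4) = 2 - (-12) = 14
e23 coeff = 3*(-2) - 3*(-4) = -6 - (-12) = 6
uv = -14 + 16*e12 + 14*e13 + 6*e23


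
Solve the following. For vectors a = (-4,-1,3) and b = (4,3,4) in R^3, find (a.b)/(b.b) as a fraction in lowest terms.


Projection coefficient = (a . b) / (b . b)
a . b = (-4)*4 + (-1)*3 + 3*4
= -16 + (-3) + 12 = -7
b . b = 4^2 + 3^2 + 4^2
= 16 + 9 + 16 = 41
Coefficient = -7/41
In lowest terms: -7/41


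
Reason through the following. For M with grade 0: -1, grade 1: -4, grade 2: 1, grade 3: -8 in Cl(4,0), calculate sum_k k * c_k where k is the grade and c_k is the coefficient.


Grade-weighted sum = sum of grade_k * coefficient_k
0*(-1) = 0
1*(-4) = -4
2*1 = 2
3*(-8) = -24
Total = 0 + (-4) + 2 + (-24) = -26


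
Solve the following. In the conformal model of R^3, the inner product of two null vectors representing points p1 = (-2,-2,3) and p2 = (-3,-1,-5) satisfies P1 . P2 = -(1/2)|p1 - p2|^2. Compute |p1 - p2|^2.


p1 - p2 = (1, -1, 8)
|p1 - p2|^2 = 1^2 + (-1)^2 + 8^2
= 1 + 1 + 64
= 66


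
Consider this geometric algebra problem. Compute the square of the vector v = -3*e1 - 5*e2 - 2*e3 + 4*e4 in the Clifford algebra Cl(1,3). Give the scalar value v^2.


v^2 = sum of c_i^2 * e_i^2
Positive signature terms (e_i^2 = +1): (-3)^2 = 9
Negative signature terms (e_j^2 = -1): (-5)^2 + (-2)^2 + 4^2 = 45
v^2 = 9 - 45 = -36


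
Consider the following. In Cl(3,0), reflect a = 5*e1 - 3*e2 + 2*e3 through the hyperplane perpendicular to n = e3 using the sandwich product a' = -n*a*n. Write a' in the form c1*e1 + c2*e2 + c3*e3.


Reflection formula: a' = -n*a*n, with n = e3 (unit vector, n^2 = 1).
For reflection through hyperplane perp to e3:
The component along e3 flips sign, others stay.
a = (5, -3, 2)
a' = (5, -3, -2)
a' = 5*e1 - 3*e2 - 2*e3


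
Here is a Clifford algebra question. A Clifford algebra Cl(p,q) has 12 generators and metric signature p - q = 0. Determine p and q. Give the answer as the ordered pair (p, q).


We need p + q = 12 and p - q = 0.
Adding: 2p = 12 + 0 = 12, so p = 6.
Then q = 12 - 6 = 6.
(p, q) = (6, 6)


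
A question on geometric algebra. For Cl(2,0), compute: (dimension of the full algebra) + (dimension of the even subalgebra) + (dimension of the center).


n = 2 + 0 = 2
Total dim = 2^2 = 4
Even subalgebra dim = 2^1 = 2
n is even, so center dim = 1
Sum = 4 + 2 + 1 = 7


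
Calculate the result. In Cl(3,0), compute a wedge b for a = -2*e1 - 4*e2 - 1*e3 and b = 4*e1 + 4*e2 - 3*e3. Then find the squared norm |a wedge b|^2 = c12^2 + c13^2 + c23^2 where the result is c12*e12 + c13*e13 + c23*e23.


a wedge b = (a1*b2 - a2*b1)*e12 + (a1*b3 - a3*b1)*e13 + (a2*b3 - a3*b2)*e23
e12 coeff: (-2)*4 - (-4)*4 = -8 - (-16) = 8
e13 coeff: (-2)*(-3) - (-1)*4 = 6 - (-4) = 10
e23 coeff: (-4)*(-3) - (-1)*4 = 12 - (-4) = 16
|a wedge b|^2 = 8^2 + 10^2 + 16^2
= 64 + 100 + 256
= 420


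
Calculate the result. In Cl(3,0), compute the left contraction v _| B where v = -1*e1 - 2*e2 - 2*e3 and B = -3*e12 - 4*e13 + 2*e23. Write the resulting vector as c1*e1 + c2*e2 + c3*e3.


Left contraction v _| B = <vB>_1 (grade-1 part of the geometric product vB).
Using e1_|e12 = e2, e2_|e12 = -e1, e1_|e13 = e3, e3_|e13 = -e1, e2_|e23 = e3, e3_|e23 = -e2:
e1 coeff: -v2*b12 - v3*b13 = -(-2)*(-3) - (-2)*(-4) = -14
e2 coeff: v1*b12 - v3*b23 = (-1)*(-3) - (-2)*(2) = 7
e3 coeff: v1*b13 + v2*b23 = (-1)*(-4) + (-2)*(2) = 0
v _| B = -14*e1 + 7*e2 + 0*e3


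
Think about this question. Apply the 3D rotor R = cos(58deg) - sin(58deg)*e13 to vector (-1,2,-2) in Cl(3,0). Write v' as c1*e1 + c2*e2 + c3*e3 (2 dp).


Rotor R = cos(58deg) - sin(58deg)*e13
Rotation angle theta = 2 * 58 = 116 degrees in the e13 plane (e1 -> e3).
The component perpendicular to the plane (e2) is invariant: v'_2 = v2 = 2.00
cos(116deg) = -0.4384, sin(116deg) = 0.8988
v'_1 = v1*cos(theta) - v3*sin(theta) = -1*(-0.4384) - (-2)*0.8988 = 2.24
v'_3 = v1*sin(theta) + v3*cos(theta) = -1*0.8988 + (-2)*(-0.4384) = -0.02
v' = 2.24*e1 + 2.00*e2 - 0.02*e3


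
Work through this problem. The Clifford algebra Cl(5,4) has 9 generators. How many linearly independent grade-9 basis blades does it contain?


Number of grade-k basis blades in Cl(p,q) with n = p + q is C(n, k).
n = 5 + 4 = 9
C(9, 9) = 9! / (9! * 0!)
= 362880 / (362880 * 1)
= 1


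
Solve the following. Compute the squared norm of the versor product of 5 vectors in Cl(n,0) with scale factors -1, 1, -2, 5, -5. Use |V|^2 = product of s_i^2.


Each vector v_i has |v_i|^2 = s_i^2
Squared scales: (-1)^2 = 1, 1^2 = 1, (-2)^2 = 4, 5^2 = 25, (-5)^2 = 25
|V|^2 = 1 * 1 * 4 * 25 * 25
= 2500


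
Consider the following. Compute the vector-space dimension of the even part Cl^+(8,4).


Even subalgebra dimension = 2^(n-1)
n = 8 + 4 = 12
2^(12 - 1) = 2^11 = 2048
Verification: sum of C(12,k) for even k = 1 + 66 + 495 + 924 + 495 + 66 + 1 = 2048
Result = 2048


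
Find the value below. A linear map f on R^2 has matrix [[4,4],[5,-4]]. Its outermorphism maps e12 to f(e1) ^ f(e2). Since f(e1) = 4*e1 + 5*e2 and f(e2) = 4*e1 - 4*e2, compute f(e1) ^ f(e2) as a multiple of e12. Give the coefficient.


The outermorphism of a linear map f sends e1^e2 to f(e1)^f(e2).
f(e1) = 4*e1 + 5*e2
f(e2) = 4*e1 - 4*e2
f(e1) ^ f(e2) = (4*e1 + 5*e2) ^ (4*e1 - 4*e2)
= 4*(-4)*e12 + 5*4*e21
= (-16 - 20)*e12
= -36*e12
Coefficient = -36


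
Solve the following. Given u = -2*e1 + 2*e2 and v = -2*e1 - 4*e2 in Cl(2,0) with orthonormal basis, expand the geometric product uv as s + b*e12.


Expand: (-2*e1 + 2*e2)(-2*e1 - 4*e2)
= (-2)*(-2)*e1e1 + (-2)*(-4)*e1e2 + 2*(-2)*e2e1 + 2*(-4)*e2e2
Using e1^2 = e2^2 = 1, e2e1 = -e1e2:
Scalar part s = (-2)*(-2) + 2*(-4) = 4 + (-8) = -4
Bivector part b = (-2)*(-4) - 2*(-2) = 8 - (-4) = 12
uv = -4 + 12*e12


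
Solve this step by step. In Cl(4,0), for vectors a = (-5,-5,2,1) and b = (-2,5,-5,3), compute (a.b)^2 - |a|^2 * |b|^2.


a . b = (-5)*(-2) + (-5)*5 + 2*(-5) + 1*3
= 10 + (-25) + (-10) + 3 = -22
|a|^2 = (-5)^2 + (-5)^2 + 2^2 + 1^2 = 55
|b|^2 = (-2)^2 + 5^2 + (-5)^2 + 3^2 = 63
(a.b)^2 = (-22)^2 = 484
|a|^2 * |b|^2 = 55 * 63 = 3465
Result = 484 - 3465 = -2981


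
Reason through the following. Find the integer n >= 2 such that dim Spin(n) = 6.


dim Spin(n) = dim so(n) = n(n-1)/2.
Solve n(n-1)/2 = 6, i.e. n^2 - n - 12 = 0.
Discriminant = 1 + 8*6 = 49
n = (1 + sqrt(49))/2 = (1 + 7)/2 = 4


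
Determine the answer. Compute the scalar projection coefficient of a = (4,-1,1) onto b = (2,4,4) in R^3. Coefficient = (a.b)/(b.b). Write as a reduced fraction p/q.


Projection coefficient = (a . b) / (b . b)
a . b = 4*2 + (-1)*4 + 1*4
= 8 + (-4) + 4 = 8
b . b = 2^2 + 4^2 + 4^2
= 4 + 16 + 16 = 36
Coefficient = 8/36
In lowest terms: 2/9


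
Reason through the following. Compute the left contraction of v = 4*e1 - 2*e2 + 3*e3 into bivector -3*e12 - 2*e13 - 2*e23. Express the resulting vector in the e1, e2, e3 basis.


Left contraction v _| B = <vB>_1 (grade-1 part of the geometric product vB).
Using e1_|e12 = e2, e2_|e12 = -e1, e1_|e13 = e3, e3_|e13 = -e1, e2_|e23 = e3, e3_|e23 = -e2:
e1 coeff: -v2*b12 - v3*b13 = -(-2)*(-3) - (3)*(-2) = 0
e2 coeff: v1*b12 - v3*b23 = (4)*(-3) - (3)*(-2) = -6
e3 coeff: v1*b13 + v2*b23 = (4)*(-2) + (-2)*(-2) = -4
v _| B = 0*e1 - 6*e2 - 4*e3


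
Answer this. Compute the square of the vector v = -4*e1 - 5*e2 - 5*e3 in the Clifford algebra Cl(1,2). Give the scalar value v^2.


v^2 = sum of c_i^2 * e_i^2
Positive signature terms (e_i^2 = +1): (-4)^2 = 16
Negative signature terms (e_j^2 = -1): (-5)^2 + (-5)^2 = 50
v^2 = 16 - 50 = -34


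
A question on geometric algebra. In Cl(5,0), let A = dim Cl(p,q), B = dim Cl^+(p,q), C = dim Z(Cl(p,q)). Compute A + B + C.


n = 5 + 0 = 5
Total dim = 2^5 = 32
Even subalgebra dim = 2^4 = 16
n is odd, so center dim = 2
Sum = 32 + 16 + 2 = 50


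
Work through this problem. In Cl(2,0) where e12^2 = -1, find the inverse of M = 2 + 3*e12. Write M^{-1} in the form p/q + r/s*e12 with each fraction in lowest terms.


M = 2 + 3*e12, where e12^2 = -1.
Since M commutes with its reverse ~M = a - b*e12, M * ~M = a^2 - b^2*e12^2 = a^2 + b^2.
So M^{-1} = ~M / (a^2 + b^2) = (a - b*e12)/(a^2 + b^2).
a^2 + b^2 = 4 + 9 = 13
Scalar part = 2/13 = 2/13
Bivector coeff = -3/13 = -3/13
M^{-1} = 2/13 - 3/13*e12


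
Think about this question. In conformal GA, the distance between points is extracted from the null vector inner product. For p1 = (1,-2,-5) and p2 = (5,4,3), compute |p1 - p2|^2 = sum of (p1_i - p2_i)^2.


p1 - p2 = (-4, -6, -8)
|p1 - p2|^2 = (-4)^2 + (-6)^2 + (-8)^2
= 16 + 36 + 64
= 116


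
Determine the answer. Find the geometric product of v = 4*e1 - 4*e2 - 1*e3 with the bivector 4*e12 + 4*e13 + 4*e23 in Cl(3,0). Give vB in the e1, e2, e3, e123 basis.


vB has grade-1 (vector) and grade-3 (trivector) parts: vB = (v _| B) + (v ^ B).
Vector part <vB>_1:
  e1: -v2*b12 - v3*b13 = -(-4)*(4) - (-1)*(4) = 20
  e2: v1*b12 - v3*b23 = (4)*(4) - (-1)*(4) = 20
  e3: v1*b13 + v2*b23 = (4)*(4) + (-4)*(4) = 0
Trivector part <vB>_3:
  e123: v1*b23 - v2*b13 + v3*b12 = (4)*(4) - (-4)*(4) + (-1)*(4) = 28
vB = 20*e1 + 20*e2 + 0*e3 + 28*e123


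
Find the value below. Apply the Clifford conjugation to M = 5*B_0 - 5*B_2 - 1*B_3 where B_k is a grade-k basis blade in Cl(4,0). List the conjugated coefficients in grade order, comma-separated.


Clifford conjugate sign for grade k: (-1)^(k(k+1)/2)
Grade 0: (-1)^(0*1/2) = (-1)^0 = 1, coeff 5 -> 5
Grade 2: (-1)^(2*3/2) = (-1)^3 = -1, coeff -5 -> 5
Grade 3: (-1)^(3*4/2) = (-1)^6 = 1, coeff -1 -> -1
Conjugated coefficients: 5, 5, -1


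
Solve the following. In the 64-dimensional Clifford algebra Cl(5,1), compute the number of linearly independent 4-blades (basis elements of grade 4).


Number of grade-k basis blades in Cl(p,q) with n = p + q is C(n, k).
n = 5 + 1 = 6
C(6, 4) = 6! / (4! * 2!)
= 720 / (24 * 2)
= 15


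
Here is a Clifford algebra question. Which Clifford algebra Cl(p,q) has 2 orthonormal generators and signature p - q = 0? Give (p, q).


We need p + q = 2 and p - q = 0.
Adding: 2p = 2 + 0 = 2, so p = 1.
Then q = 2 - 1 = 1.
(p, q) = (1, 1)


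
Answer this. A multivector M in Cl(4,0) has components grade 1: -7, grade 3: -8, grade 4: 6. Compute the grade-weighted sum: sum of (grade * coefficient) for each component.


Grade-weighted sum = sum of grade_k * coefficient_k
1*(-7) = -7
3*(-8) = -24
4*6 = 24
Total = -7 + (-24) + 24 = -7


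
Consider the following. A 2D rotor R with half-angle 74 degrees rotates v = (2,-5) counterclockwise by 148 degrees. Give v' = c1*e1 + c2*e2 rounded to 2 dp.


Rotor R = cos(74deg) - sin(74deg)*e12
Rotation angle theta = 2 * 74 = 148 degrees
v' = R*v*~R rotates v by theta.
cos(148deg) = -0.8480, sin(148deg) = 0.5299
v'_1 = 2*cos(148deg) - (-5)*sin(148deg)
= 2*(-0.8480) - (-5)*0.5299
= 0.95
v'_2 = 2*sin(148deg) + (-5)*cos(148deg)
= 2*0.5299 + (-5)*(-0.8480)
= 5.30
v' = 0.95*e1 + 5.30*e2


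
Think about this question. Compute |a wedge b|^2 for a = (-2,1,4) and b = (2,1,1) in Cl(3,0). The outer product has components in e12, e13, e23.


a wedge b = (a1*b2 - a2*b1)*e12 + (a1*b3 - a3*b1)*e13 + (a2*b3 - a3*b2)*e23
e12 coeff: (-2)*1 - 1*2 = -2 - 2 = -4
e13 coeff: (-2)*1 - 4*2 = -2 - 8 = -10
e23 coeff: 1*1 - 4*1 = 1 - 4 = -3
|a wedge b|^2 = (-4)^2 + (-10)^2 + (-3)^2
= 16 + 100 + 9
= 125


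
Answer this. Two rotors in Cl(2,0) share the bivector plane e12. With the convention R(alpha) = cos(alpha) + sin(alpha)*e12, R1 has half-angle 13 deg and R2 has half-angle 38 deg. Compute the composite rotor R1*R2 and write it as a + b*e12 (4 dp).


Same-plane rotors commute and their half-angles add:
R1*R2 = cos(a1 + a2) + sin(a1 + a2)*e12.
a1 + a2 = 13 + 38 = 51 deg
cos(51 deg) = 0.6293
sin(51 deg) = 0.7771
R1*R2 = 0.6293 + 0.7771*e12


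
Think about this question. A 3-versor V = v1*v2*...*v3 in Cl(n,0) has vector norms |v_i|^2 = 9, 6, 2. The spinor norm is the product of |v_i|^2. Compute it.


Spinor norm N(V) = |v1|^2 * |v2|^2 * ... * |v3|^2
= 9 * 6 * 2
Running product: 9, 54, 108
N(V) = 108


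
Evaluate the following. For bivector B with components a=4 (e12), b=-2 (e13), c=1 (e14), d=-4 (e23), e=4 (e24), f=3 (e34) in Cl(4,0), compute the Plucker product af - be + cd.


Plucker relation: af - be + cd
a*f = 4*3 = 12
b*e = (-2)*4 = -8
c*d = 1*(-4) = -4
af - be + cd = 12 - (-8) + (-4)
= 16


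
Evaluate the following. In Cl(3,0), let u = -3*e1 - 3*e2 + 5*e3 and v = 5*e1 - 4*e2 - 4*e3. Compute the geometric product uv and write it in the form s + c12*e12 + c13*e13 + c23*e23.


In Cl(3,0): e_i^2 = 1, e_ie_j = -e_je_i for i != j.
Scalar part = u . v = (-3)*5 + (-3)*(-4) + 5*(-4)
= -15 + 12 + (-20) = -23
e12 coeff = (-3)*(-4) - (-3)*5 = 12 - (-15) = 27
e13 coeff = (-3)*(-4) - 5*5 = 12 - 25 = -13
e23 coeff = (-3)*(-4) - 5*(-4) = 12 - (-20) = 32
uv = -23 + 27*e12 - 13*e13 + 32*e23


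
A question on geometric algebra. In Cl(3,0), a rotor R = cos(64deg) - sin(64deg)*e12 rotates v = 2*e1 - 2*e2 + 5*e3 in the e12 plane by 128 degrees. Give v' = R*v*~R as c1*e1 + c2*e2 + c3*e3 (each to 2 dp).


Rotor R = cos(64deg) - sin(64deg)*e12
Rotation angle theta = 2 * 64 = 128 degrees in the e12 plane (e1 -> e2).
The component perpendicular to the plane (e3) is invariant: v'_3 = v3 = 5.00
cos(128deg) = -0.6157, sin(128deg) = 0.7880
v'_1 = v1*cos(theta) - v2*sin(theta) = 2*(-0.6157) - (-2)*0.7880 = 0.34
v'_2 = v1*sin(theta) + v2*cos(theta) = 2*0.7880 + (-2)*(-0.6157) = 2.81
v' = 0.34*e1 + 2.81*e2 + 5.00*e3


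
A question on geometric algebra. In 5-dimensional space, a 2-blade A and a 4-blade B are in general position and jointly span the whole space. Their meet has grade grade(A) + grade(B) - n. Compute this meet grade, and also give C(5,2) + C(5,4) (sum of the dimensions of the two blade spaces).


Meet grade = grade(A) + grade(B) - n
= 2 + 4 - 5 = 1
C(5,2) = 10
C(5,4) = 5
dim_A + dim_B = 10 + 5 = 15


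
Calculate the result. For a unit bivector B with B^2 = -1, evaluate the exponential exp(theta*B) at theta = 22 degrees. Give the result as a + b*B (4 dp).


For a unit bivector B with B^2 = -1, the exponential series gives
e^(theta*B) = cos(theta) + sin(theta)*B (the GA analogue of Euler's formula).
theta = 22 degrees = 0.383972 rad
cos(22 deg) = 0.9272
sin(22 deg) = 0.3746
exp(theta*B) = 0.9272 + 0.3746*B


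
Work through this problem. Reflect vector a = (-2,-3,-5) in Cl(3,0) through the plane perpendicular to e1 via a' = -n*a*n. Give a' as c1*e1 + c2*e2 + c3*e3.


Reflection formula: a' = -n*a*n, with n = e1 (unit vector, n^2 = 1).
For reflection through hyperplane perp to e1:
The component along e1 flips sign, others stay.
a = (-2, -3, -5)
a' = (2, -3, -5)
a' = 2*e1 - 3*e2 - 5*e3


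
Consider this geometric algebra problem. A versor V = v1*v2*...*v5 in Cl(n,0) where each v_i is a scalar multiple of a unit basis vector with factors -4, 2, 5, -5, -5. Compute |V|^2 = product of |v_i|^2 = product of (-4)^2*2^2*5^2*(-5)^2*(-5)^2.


Each vector v_i has |v_i|^2 = s_i^2
Squared scales: (-4)^2 = 16, 2^2 = 4, 5^2 = 25, (-5)^2 = 25, (-5)^2 = 25
|V|^2 = 16 * 4 * 25 * 25 * 25
= 1000000


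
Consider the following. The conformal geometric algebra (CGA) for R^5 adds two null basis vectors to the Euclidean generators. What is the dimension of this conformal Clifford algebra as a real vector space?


The conformal model of R^5 uses Cl(6,1): the 5 Euclidean generators plus two extra orthogonal generators e+ (e+^2 = +1) and e- (e-^2 = -1), from which the null vectors e0, einf are built.
Number of generators m = 5 + 2 = 7.
dim Cl(p,q) = 2^m = 2^7 = 128


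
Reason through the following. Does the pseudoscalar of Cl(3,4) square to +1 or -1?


The pseudoscalar I = e1...e_n (product of all n generators) of Cl(p,q) satisfies I^2 = (-1)^(q + n(n-1)/2).
p = 3, q = 4, n = p + q = 7
n(n-1)/2 = 7 * 6 / 2 = 21
Exponent = q + n(n-1)/2 = 4 + 21 = 25
I^2 = (-1)^25 = -1


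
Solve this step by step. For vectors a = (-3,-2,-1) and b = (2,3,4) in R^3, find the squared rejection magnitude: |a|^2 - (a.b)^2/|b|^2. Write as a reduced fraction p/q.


|a|^2 = (-3)^2 + (-2)^2 + (-1)^2 = 14
|b|^2 = 2^2 + 3^2 + 4^2 = 29
a . b = (-3)*2 + (-2)*3 + (-1)*4 = -16
(a.b)^2 = (-16)^2 = 256
|rej|^2 = 14 - 256/29
= (406 - 256)/29
= 150/29
In lowest terms: 150/29


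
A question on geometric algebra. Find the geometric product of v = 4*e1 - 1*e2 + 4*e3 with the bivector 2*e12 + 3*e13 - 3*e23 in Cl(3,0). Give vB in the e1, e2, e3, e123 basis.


vB has grade-1 (vector) and grade-3 (trivector) parts: vB = (v _| B) + (v ^ B).
Vector part <vB>_1:
  e1: -v2*b12 - v3*b13 = -(-1)*(2) - (4)*(3) = -10
  e2: v1*b12 - v3*b23 = (4)*(2) - (4)*(-3) = 20
  e3: v1*b13 + v2*b23 = (4)*(3) + (-1)*(-3) = 15
Trivector part <vB>_3:
  e123: v1*b23 - v2*b13 + v3*b12 = (4)*(-3) - (-1)*(3) + (4)*(2) = -1
vB = -10*e1 + 20*e2 + 15*e3 - 1*e123


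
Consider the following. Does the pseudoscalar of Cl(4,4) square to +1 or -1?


The pseudoscalar I = e1...e_n (product of all n generators) of Cl(p,q) satisfies I^2 = (-1)^(q + n(n-1)/2).
p = 4, q = 4, n = p + q = 8
n(n-1)/2 = 8 * 7 / 2 = 28
Exponent = q + n(n-1)/2 = 4 + 28 = 32
I^2 = (-1)^32 = +1


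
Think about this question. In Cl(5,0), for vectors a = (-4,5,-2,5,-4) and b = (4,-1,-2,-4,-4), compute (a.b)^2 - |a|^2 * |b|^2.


a . b = (-4)*4 + 5*(-1) + (-2)*(-2) + 5*(-4) + (-4)*(-4)
= -16 + (-5) + 4 + (-20) + 16 = -21
|a|^2 = (-4)^2 + 5^2 + (-2)^2 + 5^2 + (-4)^2 = 86
|b|^2 = 4^2 + (-1)^2 + (-2)^2 + (-4)^2 + (-4)^2 = 53
(a.b)^2 = (-21)^2 = 441
|a|^2 * |b|^2 = 86 * 53 = 4558
Result = 441 - 4558 = -4117


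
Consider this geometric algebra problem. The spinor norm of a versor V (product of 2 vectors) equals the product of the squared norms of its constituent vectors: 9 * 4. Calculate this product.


Spinor norm N(V) = |v1|^2 * |v2|^2 * ... * |v2|^2
= 9 * 4
Running product: 9, 36
N(V) = 36


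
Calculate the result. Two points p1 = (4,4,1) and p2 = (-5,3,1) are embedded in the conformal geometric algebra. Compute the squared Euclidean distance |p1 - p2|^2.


p1 - p2 = (9, 1, 0)
|p1 - p2|^2 = 9^2 + 1^2 + 0^2
= 81 + 1 + 0
= 82


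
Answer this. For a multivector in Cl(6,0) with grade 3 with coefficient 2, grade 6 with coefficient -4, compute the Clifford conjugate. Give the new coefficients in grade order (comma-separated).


Clifford conjugate sign for grade k: (-1)^(k(k+1)/2)
Grade 3: (-1)^(3*4/2) = (-1)^6 = 1, coeff 2 -> 2
Grade 6: (-1)^(6*7/2) = (-1)^21 = -1, coeff -4 -> 4
Conjugated coefficients: 2, 4


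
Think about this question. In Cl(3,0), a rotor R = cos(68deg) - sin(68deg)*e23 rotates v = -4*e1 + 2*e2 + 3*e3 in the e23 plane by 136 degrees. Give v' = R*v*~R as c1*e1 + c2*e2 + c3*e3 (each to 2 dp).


Rotor R = cos(68deg) - sin(68deg)*e23
Rotation angle theta = 2 * 68 = 136 degrees in the e23 plane (e2 -> e3).
The component perpendicular to the plane (e1) is invariant: v'_1 = v1 = -4.00
cos(136deg) = -0.7193, sin(136deg) = 0.6947
v'_2 = v2*cos(theta) - v3*sin(theta) = 2*(-0.7193) - 3*0.6947 = -3.52
v'_3 = v2*sin(theta) + v3*cos(theta) = 2*0.6947 + 3*(-0.7193) = -0.77
v' = -4.00*e1 - 3.52*e2 - 0.77*e3


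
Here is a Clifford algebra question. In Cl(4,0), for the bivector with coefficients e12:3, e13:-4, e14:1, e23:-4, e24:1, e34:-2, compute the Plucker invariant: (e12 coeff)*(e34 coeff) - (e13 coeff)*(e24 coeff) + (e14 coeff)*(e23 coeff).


Plucker relation: af - be + cd
a*f = 3*(-2) = -6
b*e = (-4)*1 = -4
c*d = 1*(-4) = -4
af - be + cd = -6 - (-4) + (-4)
= -6


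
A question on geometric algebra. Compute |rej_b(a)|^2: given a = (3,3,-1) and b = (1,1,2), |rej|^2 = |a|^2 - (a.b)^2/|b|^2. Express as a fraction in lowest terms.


|a|^2 = 3^2 + 3^2 + (-1)^2 = 19
|b|^2 = 1^2 + 1^2 + 2^2 = 6
a . b = 3*1 + 3*1 + (-1)*2 = 4
(a.b)^2 = 4^2 = 16
|rej|^2 = 19 - 16/6
= (114 - 16)/6
= 98/6
In lowest terms: 49/3


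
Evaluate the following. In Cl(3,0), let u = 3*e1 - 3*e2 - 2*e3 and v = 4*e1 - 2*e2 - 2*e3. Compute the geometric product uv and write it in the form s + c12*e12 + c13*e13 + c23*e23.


In Cl(3,0): e_i^2 = 1, e_ie_j = -e_je_i for i != j.
Scalar part = u . v = 3*4 + (-3)*(-2) + (-2)*(-2)
= 12 + 6 + 4 = 22
e12 coeff = 3*(-2) - (-3)*4 = -6 - (-12) = 6
e13 coeff = 3*(-2) - (-2)*4 = -6 - (-8) = 2
e23 coeff = (-3)*(-2) - (-2)*(-2) = 6 - 4 = 2
uv = 22 + 6*e12 + 2*e13 + 2*e23


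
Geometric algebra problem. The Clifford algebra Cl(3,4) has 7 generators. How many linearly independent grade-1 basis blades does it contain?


Number of grade-k basis blades in Cl(p,q) with n = p + q is C(n, k).
n = 3 + 4 = 7
C(7, 1) = 7! / (1! * 6!)
= 5040 / (1 * 720)
= 7


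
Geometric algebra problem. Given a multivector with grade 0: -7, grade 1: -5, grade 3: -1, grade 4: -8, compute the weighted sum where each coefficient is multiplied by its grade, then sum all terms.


Grade-weighted sum = sum of grade_k * coefficient_k
0*(-7) = 0
1*(-5) = -5
3*(-1) = -3
4*(-8) = -32
Total = 0 + (-5) + (-3) + (-32) = -40


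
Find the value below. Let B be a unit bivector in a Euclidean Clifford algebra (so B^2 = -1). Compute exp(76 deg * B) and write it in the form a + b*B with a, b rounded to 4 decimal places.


For a unit bivector B with B^2 = -1, the exponential series gives
e^(theta*B) = cos(theta) + sin(theta)*B (the GA analogue of Euler's formula).
theta = 76 degrees = 1.32645 rad
cos(76 deg) = 0.2419
sin(76 deg) = 0.9703
exp(theta*B) = 0.2419 + 0.9703*B


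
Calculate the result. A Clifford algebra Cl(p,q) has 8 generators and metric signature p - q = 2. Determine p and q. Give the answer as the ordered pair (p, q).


We need p + q = 8 and p - q = 2.
Adding: 2p = 8 + 2 = 10, so p = 5.
Then q = 8 - 5 = 3.
(p, q) = (5, 3)


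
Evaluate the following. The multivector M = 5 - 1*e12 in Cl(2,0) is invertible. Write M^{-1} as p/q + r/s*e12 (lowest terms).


M = 5 - 1*e12, where e12^2 = -1.
Since M commutes with its reverse ~M = a - b*e12, M * ~M = a^2 - b^2*e12^2 = a^2 + b^2.
So M^{-1} = ~M / (a^2 + b^2) = (a - b*e12)/(a^2 + b^2).
a^2 + b^2 = 25 + 1 = 26
Scalar part = 5/26 = 5/26
Bivector coeff = 1/26 = 1/26
M^{-1} = 5/26 + 1/26*e12


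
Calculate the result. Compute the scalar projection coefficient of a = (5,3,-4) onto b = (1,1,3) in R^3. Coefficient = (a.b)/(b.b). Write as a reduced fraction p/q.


Projection coefficient = (a . b) / (b . b)
a . b = 5*1 + 3*1 + (-4)*3
= 5 + 3 + (-12) = -4
b . b = 1^2 + 1^2 + 3^2
= 1 + 1 + 9 = 11
Coefficient = -4/11
In lowest terms: -4/11


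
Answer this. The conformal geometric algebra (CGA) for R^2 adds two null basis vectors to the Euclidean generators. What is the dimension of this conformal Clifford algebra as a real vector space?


The conformal model of R^2 uses Cl(3,1): the 2 Euclidean generators plus two extra orthogonal generators e+ (e+^2 = +1) and e- (e-^2 = -1), from which the null vectors e0, einf are built.
Number of generators m = 2 + 2 = 4.
dim Cl(p,q) = 2^m = 2^4 = 16


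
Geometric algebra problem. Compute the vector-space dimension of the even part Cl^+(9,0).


Even subalgebra dimension = 2^(n-1)
n = 9 + 0 = 9
2^(9 - 1) = 2^8 = 256
Verification: sum of C(9,k) for even k = 1 + 36 + 126 + 84 + 9 = 256
Result = 256


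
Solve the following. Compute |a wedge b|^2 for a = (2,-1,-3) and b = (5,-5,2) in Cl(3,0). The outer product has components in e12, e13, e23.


a wedge b = (a1*b2 - a2*b1)*e12 + (a1*b3 - a3*b1)*e13 + (a2*b3 - a3*b2)*e23
e12 coeff: 2*(-5) - (-1)*5 = -10 - (-5) = -5
e13 coeff: 2*2 - (-3)*5 = 4 - (-15) = 19
e23 coeff: (-1)*2 - (-3)*(-5) = -2 - 15 = -17
|a wedge b|^2 = (-5)^2 + 19^2 + (-17)^2
= 25 + 361 + 289
= 675


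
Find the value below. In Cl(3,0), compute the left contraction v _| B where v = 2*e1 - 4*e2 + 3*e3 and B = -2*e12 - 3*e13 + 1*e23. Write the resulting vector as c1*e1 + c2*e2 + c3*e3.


Left contraction v _| B = <vB>_1 (grade-1 part of the geometric product vB).
Using e1_|e12 = e2, e2_|e12 = -e1, e1_|e13 = e3, e3_|e13 = -e1, e2_|e23 = e3, e3_|e23 = -e2:
e1 coeff: -v2*b12 - v3*b13 = -(-4)*(-2) - (3)*(-3) = 1
e2 coeff: v1*b12 - v3*b23 = (2)*(-2) - (3)*(1) = -7
e3 coeff: v1*b13 + v2*b23 = (2)*(-3) + (-4)*(1) = -10
v _| B = 1*e1 - 7*e2 - 10*e3


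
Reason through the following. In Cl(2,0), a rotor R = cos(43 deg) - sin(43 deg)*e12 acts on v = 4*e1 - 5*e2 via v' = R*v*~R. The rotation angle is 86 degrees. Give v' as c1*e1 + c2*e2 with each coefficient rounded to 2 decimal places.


Rotor R = cos(43deg) - sin(43deg)*e12
Rotation angle theta = 2 * 43 = 86 degrees
v' = R*v*~R rotates v by theta.
cos(86deg) = 0.0698, sin(86deg) = 0.9976
v'_1 = 4*cos(86deg) - (-5)*sin(86deg)
= 4*0.0698 - (-5)*0.9976
= 5.27
v'_2 = 4*sin(86deg) + (-5)*cos(86deg)
= 4*0.9976 + (-5)*0.0698
= 3.64
v' = 5.27*e1 + 3.64*e2


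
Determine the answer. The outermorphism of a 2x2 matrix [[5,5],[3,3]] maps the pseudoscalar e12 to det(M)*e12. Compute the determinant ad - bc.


The outermorphism of a linear map f sends e1^e2 to f(e1)^f(e2).
f(e1) = 5*e1 + 3*e2
f(e2) = 5*e1 + 3*e2
f(e1) ^ f(e2) = (5*e1 + 3*e2) ^ (5*e1 + 3*e2)
= 5*3*e12 + 3*5*e21
= (15 - 15)*e12
= 0*e12
Coefficient = 0


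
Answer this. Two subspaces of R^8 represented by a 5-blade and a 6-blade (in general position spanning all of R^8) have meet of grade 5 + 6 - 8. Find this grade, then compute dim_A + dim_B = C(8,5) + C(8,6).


Meet grade = grade(A) + grade(B) - n
= 5 + 6 - 8 = 3
C(8,5) = 56
C(8,6) = 28
dim_A + dim_B = 56 + 28 = 84


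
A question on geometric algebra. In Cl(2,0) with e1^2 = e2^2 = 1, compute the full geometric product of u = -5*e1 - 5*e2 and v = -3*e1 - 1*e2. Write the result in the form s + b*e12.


Expand: (-5*e1 - 5*e2)(-3*e1 - 1*e2)
= (-5)*(-3)*e1e1 + (-5)*(-1)*e1e2 + (-5)*(-3)*e2e1 + (-5)*(-1)*e2e2
Using e1^2 = e2^2 = 1, e2e1 = -e1e2:
Scalar part s = (-5)*(-3) + (-5)*(-1) = 15 + 5 = 20
Bivector part b = (-5)*(-1) - (-5)*(-3) = 5 - 15 = -10
uv = 20 - 10*e12


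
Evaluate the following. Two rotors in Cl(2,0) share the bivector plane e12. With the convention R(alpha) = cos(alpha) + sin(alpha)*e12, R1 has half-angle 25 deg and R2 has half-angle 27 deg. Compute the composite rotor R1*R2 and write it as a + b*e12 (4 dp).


Same-plane rotors commute and their half-angles add:
R1*R2 = cos(a1 + a2) + sin(a1 + a2)*e12.
a1 + a2 = 25 + 27 = 52 deg
cos(52 deg) = 0.6157
sin(52 deg) = 0.7880
R1*R2 = 0.6157 + 0.7880*e12


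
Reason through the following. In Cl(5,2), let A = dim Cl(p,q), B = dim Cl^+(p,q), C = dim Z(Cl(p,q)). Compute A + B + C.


n = 5 + 2 = 7
Total dim = 2^7 = 128
Even subalgebra dim = 2^6 = 64
n is odd, so center dim = 2
Sum = 128 + 64 + 2 = 194


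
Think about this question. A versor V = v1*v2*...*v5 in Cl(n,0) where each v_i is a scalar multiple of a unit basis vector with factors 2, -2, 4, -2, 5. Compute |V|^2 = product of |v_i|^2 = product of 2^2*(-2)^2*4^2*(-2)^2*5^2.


Each vector v_i has |v_i|^2 = s_i^2
Squared scales: 2^2 = 4, (-2)^2 = 4, 4^2 = 16, (-2)^2 = 4, 5^2 = 25
|V|^2 = 4 * 4 * 16 * 4 * 25
= 25600


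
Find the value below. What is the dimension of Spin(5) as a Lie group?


Spin(n) double-covers SO(n); both have Lie algebra so(n) of dimension n(n-1)/2.
n = 5
n(n-1) = 5 * 4 = 20
dim Spin(5) = 20/2 = 10


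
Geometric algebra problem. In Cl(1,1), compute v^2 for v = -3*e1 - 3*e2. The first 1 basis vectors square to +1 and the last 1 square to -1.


v^2 = sum of c_i^2 * e_i^2
Positive signature terms (e_i^2 = +1): (-3)^2 = 9
Negative signature terms (e_j^2 = -1): (-3)^2 = 9
v^2 = 9 - 9 = 0


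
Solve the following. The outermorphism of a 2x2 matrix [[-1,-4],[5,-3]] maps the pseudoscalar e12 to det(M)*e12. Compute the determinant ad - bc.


The outermorphism of a linear map f sends e1^e2 to f(e1)^f(e2).
f(e1) = -1*e1 + 5*e2
f(e2) = -4*e1 - 3*e2
f(e1) ^ f(e2) = (-1*e1 + 5*e2) ^ (-4*e1 - 3*e2)
= (-1)*(-3)*e12 + 5*(-4)*e21
= (3 - (-20))*e12
= 23*e12
Coefficient = 23


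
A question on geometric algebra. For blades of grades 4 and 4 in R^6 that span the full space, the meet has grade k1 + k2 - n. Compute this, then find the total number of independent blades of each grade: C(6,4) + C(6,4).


Meet grade = grade(A) + grade(B) - n
= 4 + 4 - 6 = 2
C(6,4) = 15
C(6,4) = 15
dim_A + dim_B = 15 + 15 = 30


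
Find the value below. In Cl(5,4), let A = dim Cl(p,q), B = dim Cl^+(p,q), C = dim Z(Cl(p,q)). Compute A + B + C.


n = 5 + 4 = 9
Total dim = 2^9 = 512
Even subalgebra dim = 2^8 = 256
n is odd, so center dim = 2
Sum = 512 + 256 + 2 = 770


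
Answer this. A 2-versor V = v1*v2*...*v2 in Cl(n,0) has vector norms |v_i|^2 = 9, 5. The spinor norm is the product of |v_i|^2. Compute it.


Spinor norm N(V) = |v1|^2 * |v2|^2 * ... * |v2|^2
= 9 * 5
Running product: 9, 45
N(V) = 45


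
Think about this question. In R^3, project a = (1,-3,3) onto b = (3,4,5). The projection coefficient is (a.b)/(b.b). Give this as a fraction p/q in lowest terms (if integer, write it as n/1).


Projection coefficient = (a . b) / (b . b)
a . b = 1*3 + (-3)*4 + 3*5
= 3 + (-12) + 15 = 6
b . b = 3^2 + 4^2 + 5^2
= 9 + 16 + 25 = 50
Coefficient = 6/50
In lowest terms: 3/25


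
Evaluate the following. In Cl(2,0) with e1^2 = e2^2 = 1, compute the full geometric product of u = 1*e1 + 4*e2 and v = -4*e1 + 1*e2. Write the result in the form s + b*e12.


Expand: (1*e1 + 4*e2)(-4*e1 + 1*e2)
= 1*(-4)*e1e1 + 1*1*e1e2 + 4*(-4)*e2e1 + 4*1*e2e2
Using e1^2 = e2^2 = 1, e2e1 = -e1e2:
Scalar part s = 1*(-4) + 4*1 = -4 + 4 = 0
Bivector part b = 1*1 - 4*(-4) = 1 - (-16) = 17
uv = 0 + 17*e12
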